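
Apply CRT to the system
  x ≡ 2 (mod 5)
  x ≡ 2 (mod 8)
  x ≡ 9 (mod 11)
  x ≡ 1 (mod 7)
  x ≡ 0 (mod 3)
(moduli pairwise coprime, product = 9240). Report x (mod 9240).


Product of moduli M = 5 · 8 · 11 · 7 · 3 = 9240.
Merge one congruence at a time:
  Start: x ≡ 2 (mod 5).
  Combine with x ≡ 2 (mod 8); new modulus lcm = 40.
    Write x = 2 + 5·t and substitute into x ≡ 2 (mod 8): 5·t ≡ 2 − 2 = 0 (mod 8).
    The inverse of 5 mod 8 is 5 (since 5·5 = 25 = 3·8 + 1), so t ≡ 5·0 = 0 ≡ 0 (mod 8).
    Then x = 2 + 5·0 = 2, valid modulo lcm(5, 8) = 40: x ≡ 2 (mod 40).
  Combine with x ≡ 9 (mod 11); new modulus lcm = 440.
    Write x = 2 + 40·t and substitute into x ≡ 9 (mod 11): 40·t ≡ 9 − 2 = 7 (mod 11).
    Reduce coefficients mod 11: 7·t ≡ 7 (mod 11).
    The inverse of 7 mod 11 is 8 (since 7·8 = 56 = 5·11 + 1), so t ≡ 8·7 = 56 ≡ 1 (mod 11).
    Then x = 2 + 40·1 = 42, valid modulo lcm(40, 11) = 440: x ≡ 42 (mod 440).
  Combine with x ≡ 1 (mod 7); new modulus lcm = 3080.
    Write x = 42 + 440·t and substitute into x ≡ 1 (mod 7): 440·t ≡ 1 − 42 = -41 (mod 7).
    Reduce coefficients mod 7: 6·t ≡ 1 (mod 7).
    The inverse of 6 mod 7 is 6 (since 6·6 = 36 = 5·7 + 1), so t ≡ 6·1 = 6 ≡ 6 (mod 7).
    Then x = 42 + 440·6 = 2682, valid modulo lcm(440, 7) = 3080: x ≡ 2682 (mod 3080).
  Combine with x ≡ 0 (mod 3); new modulus lcm = 9240.
    Write x = 2682 + 3080·t and substitute into x ≡ 0 (mod 3): 3080·t ≡ 0 − 2682 = -2682 (mod 3).
    Reduce coefficients mod 3: 2·t ≡ 0 (mod 3).
    The inverse of 2 mod 3 is 2 (since 2·2 = 4 = 1·3 + 1), so t ≡ 2·0 = 0 ≡ 0 (mod 3).
    Then x = 2682 + 3080·0 = 2682, valid modulo lcm(3080, 3) = 9240: x ≡ 2682 (mod 9240).
Verify against each original: 2682 mod 5 = 2, 2682 mod 8 = 2, 2682 mod 11 = 9, 2682 mod 7 = 1, 2682 mod 3 = 0.

x ≡ 2682 (mod 9240).


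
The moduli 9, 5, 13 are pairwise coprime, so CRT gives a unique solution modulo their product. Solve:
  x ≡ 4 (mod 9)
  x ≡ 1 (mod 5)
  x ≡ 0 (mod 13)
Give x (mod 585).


Moduli 9, 5, 13 are pairwise coprime; by CRT there is a unique solution modulo M = 9 · 5 · 13 = 585.
Solve pairwise, accumulating the modulus:
  Start with x ≡ 4 (mod 9).
  Combine with x ≡ 1 (mod 5): since gcd(9, 5) = 1, we get a unique residue mod 45.
    Write x = 4 + 9·t and substitute into x ≡ 1 (mod 5): 9·t ≡ 1 − 4 = -3 (mod 5).
    Reduce coefficients mod 5: 4·t ≡ 2 (mod 5).
    The inverse of 4 mod 5 is 4 (since 4·4 = 16 = 3·5 + 1), so t ≡ 4·2 = 8 ≡ 3 (mod 5).
    Then x = 4 + 9·3 = 31, valid modulo lcm(9, 5) = 45: x ≡ 31 (mod 45).
  Combine with x ≡ 0 (mod 13): since gcd(45, 13) = 1, we get a unique residue mod 585.
    Write x = 31 + 45·t and substitute into x ≡ 0 (mod 13): 45·t ≡ 0 − 31 = -31 (mod 13).
    Reduce coefficients mod 13: 6·t ≡ 8 (mod 13).
    The inverse of 6 mod 13 is 11 (since 6·11 = 66 = 5·13 + 1), so t ≡ 11·8 = 88 ≡ 10 (mod 13).
    Then x = 31 + 45·10 = 481, valid modulo lcm(45, 13) = 585: x ≡ 481 (mod 585).
Verify: 481 mod 9 = 4 ✓, 481 mod 5 = 1 ✓, 481 mod 13 = 0 ✓.

x ≡ 481 (mod 585).


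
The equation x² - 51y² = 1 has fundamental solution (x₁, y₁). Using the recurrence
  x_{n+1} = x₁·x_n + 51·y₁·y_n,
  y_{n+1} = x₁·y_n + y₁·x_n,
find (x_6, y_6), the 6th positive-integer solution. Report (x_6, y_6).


Step 1: Find the fundamental solution (x₁, y₁) of x² - 51y² = 1.
  Expand √51 as a continued fraction. a₀ = ⌊√51⌋ = 7; iterate m_{k+1} = d_k·a_k − m_k, d_{k+1} = (51 − m_{k+1}²)/d_k, a_{k+1} = ⌊(a₀ + m_{k+1})/d_{k+1}⌋ (starting m₀ = 0, d₀ = 1), with convergents p_k = a_k·p_{k-1} + p_{k-2}, q_k = a_k·q_{k-1} + q_{k-2} (p₋₁ = 1, q₋₁ = 0):
  k = 0: a₀ = 7; p₀/q₀ = 7/1; p₀² − 51·q₀² = 49 − 51 = -2.
  k = 1: m = 7, d = 2, a = ⌊(7 + 7)/2⌋ = 7; p/q = (7·7 + 1)/(7·1 + 0) = 50/7; p² − 51·q² = 2500 − 2499 = 1.
  The first convergent with p² − 51·q² = 1 gives the fundamental solution (x₁, y₁) = (50, 7).
Step 2: Apply the recurrence (x_{n+1}, y_{n+1}) = (x₁x_n + 51y₁y_n, x₁y_n + y₁x_n) repeatedly.
  From (x_1, y_1) = (50, 7): x_2 = 50·50 + 51·7·7 = 4999; y_2 = 50·7 + 7·50 = 700.
  From (x_2, y_2) = (4999, 700): x_3 = 50·4999 + 51·7·700 = 499850; y_3 = 50·700 + 7·4999 = 69993.
  From (x_3, y_3) = (499850, 69993): x_4 = 50·499850 + 51·7·69993 = 49980001; y_4 = 50·69993 + 7·499850 = 6998600.
  From (x_4, y_4) = (49980001, 6998600): x_5 = 50·49980001 + 51·7·6998600 = 4997500250; y_5 = 50·6998600 + 7·49980001 = 699790007.
  From (x_5, y_5) = (4997500250, 699790007): x_6 = 50·4997500250 + 51·7·699790007 = 499700044999; y_6 = 50·699790007 + 7·4997500250 = 69972002100.
Step 3: Verify x_6² - 51·y_6² = 249700134972002624910001 - 249700134972002624910000 = 1 (should be 1). ✓

(x_1, y_1) = (50, 7); (x_6, y_6) = (499700044999, 69972002100).


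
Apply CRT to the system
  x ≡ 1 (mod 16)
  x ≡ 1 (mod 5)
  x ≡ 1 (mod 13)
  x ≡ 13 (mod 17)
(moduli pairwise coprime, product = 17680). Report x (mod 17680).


Product of moduli M = 16 · 5 · 13 · 17 = 17680.
Merge one congruence at a time:
  Start: x ≡ 1 (mod 16).
  Combine with x ≡ 1 (mod 5); new modulus lcm = 80.
    Write x = 1 + 16·t and substitute into x ≡ 1 (mod 5): 16·t ≡ 1 − 1 = 0 (mod 5).
    Reduce coefficients mod 5: 1·t ≡ 0 (mod 5).
    So t ≡ 0 (mod 5).
    Then x = 1 + 16·0 = 1, valid modulo lcm(16, 5) = 80: x ≡ 1 (mod 80).
  Combine with x ≡ 1 (mod 13); new modulus lcm = 1040.
    Write x = 1 + 80·t and substitute into x ≡ 1 (mod 13): 80·t ≡ 1 − 1 = 0 (mod 13).
    Reduce coefficients mod 13: 2·t ≡ 0 (mod 13).
    The inverse of 2 mod 13 is 7 (since 2·7 = 14 = 1·13 + 1), so t ≡ 7·0 = 0 ≡ 0 (mod 13).
    Then x = 1 + 80·0 = 1, valid modulo lcm(80, 13) = 1040: x ≡ 1 (mod 1040).
  Combine with x ≡ 13 (mod 17); new modulus lcm = 17680.
    Write x = 1 + 1040·t and substitute into x ≡ 13 (mod 17): 1040·t ≡ 13 − 1 = 12 (mod 17).
    Reduce coefficients mod 17: 3·t ≡ 12 (mod 17).
    The inverse of 3 mod 17 is 6 (since 3·6 = 18 = 1·17 + 1), so t ≡ 6·12 = 72 ≡ 4 (mod 17).
    Then x = 1 + 1040·4 = 4161, valid modulo lcm(1040, 17) = 17680: x ≡ 4161 (mod 17680).
Verify against each original: 4161 mod 16 = 1, 4161 mod 5 = 1, 4161 mod 13 = 1, 4161 mod 17 = 13.

x ≡ 4161 (mod 17680).


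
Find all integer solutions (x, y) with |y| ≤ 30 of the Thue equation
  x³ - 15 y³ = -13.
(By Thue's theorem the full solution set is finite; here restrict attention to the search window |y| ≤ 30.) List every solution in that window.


The equation is x³ - 15y³ = -13. For fixed y, x³ = 15·y³ − 13, so a solution requires the RHS to be a perfect cube.
Strategy: iterate y from -30 to 30, compute RHS = 15·y³ − 13, and check whether it is a (positive or negative) perfect cube.
Check small values of y:
  y = 0: RHS = -13 is not a perfect cube.
  y = 1: RHS = 2 is not a perfect cube.
  y = -1: RHS = -28 is not a perfect cube.
  y = 2: RHS = 107 is not a perfect cube.
  y = -2: RHS = -133 is not a perfect cube.
  y = 3: RHS = 392 is not a perfect cube.
  y = -3: RHS = -418 is not a perfect cube.
Continuing the search up to |y| = 30 finds no solutions either.
No (x, y) in the scanned range satisfies the equation.

No integer solutions with |y| ≤ 30.


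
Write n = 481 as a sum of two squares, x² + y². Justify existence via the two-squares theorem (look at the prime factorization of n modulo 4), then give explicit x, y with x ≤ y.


Step 1: Factor n = 481 = 13 · 37.
Step 2: Check the mod-4 condition on each prime factor: 13 ≡ 1 (mod 4), exponent 1; 37 ≡ 1 (mod 4), exponent 1.
All primes ≡ 3 (mod 4) appear to even exponent (or don't appear), so by the two-squares theorem n IS expressible as a sum of two squares.
Step 3: Build a representation. Here n = 13 · 37 is a product of primes ≡ 1 (mod 4). Each prime p ≡ 1 (mod 4) is itself a sum of two squares; find a² by testing p − a² for a perfect square:
  13: 13 − 1² = 12, 13 − 2² = 9 = 3² ⇒ 13 = 2² + 3².
  37: 37 − 1² = 36 = 6² ⇒ 37 = 1² + 6².
  Combine using the Brahmagupta–Fibonacci identity (a² + b²)(c² + d²) = (ac − bd)² + (ad + bc)² = (ac + bd)² + (ad − bc)²:
  13 · 37 = 481: from (2² + 3²)(1² + 6²), take (2·1 − 3·6, 2·6 + 3·1) = (2 − 18, 12 + 3) = (-16, 15); dropping signs (only squares matter) gives (16, 15); check 16² + 15² = 256 + 225 = 481 ✓.
Step 4: Order so x ≤ y and verify: 15² + 16² = 225 + 256 = 481 = n. ✓

n = 481 = 15² + 16² (one valid representation with x ≤ y).


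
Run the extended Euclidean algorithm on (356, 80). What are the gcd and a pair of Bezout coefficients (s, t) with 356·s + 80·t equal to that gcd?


Euclidean algorithm on (356, 80) — divide until remainder is 0:
  356 = 4 · 80 + 36
  80 = 2 · 36 + 8
  36 = 4 · 8 + 4
  8 = 2 · 4 + 0
gcd(356, 80) = 4.
Track Bezout coefficients alongside the remainders: start with r₀ = 356 = a·1 + b·0 (s = 1, t = 0) and r₁ = 80 = a·0 + b·1 (s = 0, t = 1); each new remainder r_{k+1} = r_{k-1} − q_k·r_k inherits s_{k+1} = s_{k-1} − q_k·s_k, t_{k+1} = t_{k-1} − q_k·t_k, so r_k = a·s_k + b·t_k at every step:
  q = 4: r = 36, s = 1 − 4·0 = 1, t = 0 − 4·1 = -4  (check: 356·1 + 80·(-4) = 36)
  q = 2: r = 8, s = 0 − 2·1 = -2, t = 1 − 2·(-4) = 9  (check: 356·(-2) + 80·9 = 8)
  q = 4: r = 4, s = 1 − 4·(-2) = 9, t = -4 − 4·9 = -40  (check: 356·9 + 80·(-40) = 4)
The row with r = 4 (the gcd) gives the Bezout coefficients s = 9, t = -40.
Result: 356 · (9) + 80 · (-40) = 4.

gcd(356, 80) = 4; s = 9, t = -40 (check: 356·9 + 80·(-40) = 4).


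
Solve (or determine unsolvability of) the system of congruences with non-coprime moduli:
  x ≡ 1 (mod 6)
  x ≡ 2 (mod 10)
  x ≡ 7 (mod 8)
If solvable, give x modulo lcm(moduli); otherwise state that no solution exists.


Moduli 6, 10, 8 are not pairwise coprime, so CRT works modulo lcm(m_i) when all pairwise compatibility conditions hold.
Pairwise compatibility: gcd(m_i, m_j) must divide a_i - a_j for every pair.
Merge one congruence at a time:
  Start: x ≡ 1 (mod 6).
  Combine with x ≡ 2 (mod 10): gcd(6, 10) = 2, and 2 - 1 = 1 is NOT divisible by 2.
    ⇒ system is inconsistent (no integer solution).

No solution (the system is inconsistent).


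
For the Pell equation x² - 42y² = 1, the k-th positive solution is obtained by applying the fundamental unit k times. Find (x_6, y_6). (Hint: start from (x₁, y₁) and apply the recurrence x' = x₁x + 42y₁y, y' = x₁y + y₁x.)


Step 1: Find the fundamental solution (x₁, y₁) of x² - 42y² = 1.
  Expand √42 as a continued fraction. a₀ = ⌊√42⌋ = 6; iterate m_{k+1} = d_k·a_k − m_k, d_{k+1} = (42 − m_{k+1}²)/d_k, a_{k+1} = ⌊(a₀ + m_{k+1})/d_{k+1}⌋ (starting m₀ = 0, d₀ = 1), with convergents p_k = a_k·p_{k-1} + p_{k-2}, q_k = a_k·q_{k-1} + q_{k-2} (p₋₁ = 1, q₋₁ = 0):
  k = 0: a₀ = 6; p₀/q₀ = 6/1; p₀² − 42·q₀² = 36 − 42 = -6.
  k = 1: m = 6, d = 6, a = ⌊(6 + 6)/6⌋ = 2; p/q = (2·6 + 1)/(2·1 + 0) = 13/2; p² − 42·q² = 169 − 168 = 1.
  The first convergent with p² − 42·q² = 1 gives the fundamental solution (x₁, y₁) = (13, 2).
Step 2: Apply the recurrence (x_{n+1}, y_{n+1}) = (x₁x_n + 42y₁y_n, x₁y_n + y₁x_n) repeatedly.
  From (x_1, y_1) = (13, 2): x_2 = 13·13 + 42·2·2 = 337; y_2 = 13·2 + 2·13 = 52.
  From (x_2, y_2) = (337, 52): x_3 = 13·337 + 42·2·52 = 8749; y_3 = 13·52 + 2·337 = 1350.
  From (x_3, y_3) = (8749, 1350): x_4 = 13·8749 + 42·2·1350 = 227137; y_4 = 13·1350 + 2·8749 = 35048.
  From (x_4, y_4) = (227137, 35048): x_5 = 13·227137 + 42·2·35048 = 5896813; y_5 = 13·35048 + 2·227137 = 909898.
  From (x_5, y_5) = (5896813, 909898): x_6 = 13·5896813 + 42·2·909898 = 153090001; y_6 = 13·909898 + 2·5896813 = 23622300.
Step 3: Verify x_6² - 42·y_6² = 23436548406180001 - 23436548406180000 = 1 (should be 1). ✓

(x_1, y_1) = (13, 2); (x_6, y_6) = (153090001, 23622300).


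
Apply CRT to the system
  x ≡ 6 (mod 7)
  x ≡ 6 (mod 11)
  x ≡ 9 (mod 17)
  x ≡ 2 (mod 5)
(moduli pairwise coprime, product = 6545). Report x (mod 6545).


Product of moduli M = 7 · 11 · 17 · 5 = 6545.
Merge one congruence at a time:
  Start: x ≡ 6 (mod 7).
  Combine with x ≡ 6 (mod 11); new modulus lcm = 77.
    Write x = 6 + 7·t and substitute into x ≡ 6 (mod 11): 7·t ≡ 6 − 6 = 0 (mod 11).
    The inverse of 7 mod 11 is 8 (since 7·8 = 56 = 5·11 + 1), so t ≡ 8·0 = 0 ≡ 0 (mod 11).
    Then x = 6 + 7·0 = 6, valid modulo lcm(7, 11) = 77: x ≡ 6 (mod 77).
  Combine with x ≡ 9 (mod 17); new modulus lcm = 1309.
    Write x = 6 + 77·t and substitute into x ≡ 9 (mod 17): 77·t ≡ 9 − 6 = 3 (mod 17).
    Reduce coefficients mod 17: 9·t ≡ 3 (mod 17).
    The inverse of 9 mod 17 is 2 (since 9·2 = 18 = 1·17 + 1), so t ≡ 2·3 = 6 ≡ 6 (mod 17).
    Then x = 6 + 77·6 = 468, valid modulo lcm(77, 17) = 1309: x ≡ 468 (mod 1309).
  Combine with x ≡ 2 (mod 5); new modulus lcm = 6545.
    Write x = 468 + 1309·t and substitute into x ≡ 2 (mod 5): 1309·t ≡ 2 − 468 = -466 (mod 5).
    Reduce coefficients mod 5: 4·t ≡ 4 (mod 5).
    The inverse of 4 mod 5 is 4 (since 4·4 = 16 = 3·5 + 1), so t ≡ 4·4 = 16 ≡ 1 (mod 5).
    Then x = 468 + 1309·1 = 1777, valid modulo lcm(1309, 5) = 6545: x ≡ 1777 (mod 6545).
Verify against each original: 1777 mod 7 = 6, 1777 mod 11 = 6, 1777 mod 17 = 9, 1777 mod 5 = 2.

x ≡ 1777 (mod 6545).


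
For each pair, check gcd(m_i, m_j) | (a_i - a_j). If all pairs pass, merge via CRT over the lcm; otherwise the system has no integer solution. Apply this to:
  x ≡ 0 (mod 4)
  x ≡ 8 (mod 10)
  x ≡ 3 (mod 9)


Moduli 4, 10, 9 are not pairwise coprime, so CRT works modulo lcm(m_i) when all pairwise compatibility conditions hold.
Pairwise compatibility: gcd(m_i, m_j) must divide a_i - a_j for every pair.
Merge one congruence at a time:
  Start: x ≡ 0 (mod 4).
  Combine with x ≡ 8 (mod 10): gcd(4, 10) = 2; 8 - 0 = 8, which IS divisible by 2, so compatible.
    Write x = 0 + 4·t and substitute into x ≡ 8 (mod 10): 4·t ≡ 8 − 0 = 8 (mod 10).
    Divide the congruence (and modulus) by g = 2: 2·t ≡ 4 (mod 5).
    The inverse of 2 mod 5 is 3 (since 2·3 = 6 = 1·5 + 1), so t ≡ 3·4 = 12 ≡ 2 (mod 5).
    Then x = 0 + 4·2 = 8, valid modulo lcm(4, 10) = 20: x ≡ 8 (mod 20).
  Combine with x ≡ 3 (mod 9): gcd(20, 9) = 1; 3 - 8 = -5, which IS divisible by 1, so compatible.
    Write x = 8 + 20·t and substitute into x ≡ 3 (mod 9): 20·t ≡ 3 − 8 = -5 (mod 9).
    Reduce coefficients mod 9: 2·t ≡ 4 (mod 9).
    The inverse of 2 mod 9 is 5 (since 2·5 = 10 = 1·9 + 1), so t ≡ 5·4 = 20 ≡ 2 (mod 9).
    Then x = 8 + 20·2 = 48, valid modulo lcm(20, 9) = 180: x ≡ 48 (mod 180).
Verify: 48 mod 4 = 0, 48 mod 10 = 8, 48 mod 9 = 3.

x ≡ 48 (mod 180).


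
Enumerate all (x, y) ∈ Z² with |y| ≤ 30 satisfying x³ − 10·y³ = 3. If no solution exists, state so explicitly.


The equation is x³ - 10y³ = 3. For fixed y, x³ = 10·y³ + 3, so a solution requires the RHS to be a perfect cube.
Strategy: iterate y from -30 to 30, compute RHS = 10·y³ + 3, and check whether it is a (positive or negative) perfect cube.
Check small values of y:
  y = 0: RHS = 3 is not a perfect cube.
  y = 1: RHS = 13 is not a perfect cube.
  y = -1: RHS = -7 is not a perfect cube.
  y = 2: RHS = 83 is not a perfect cube.
  y = -2: RHS = -77 is not a perfect cube.
  y = 3: RHS = 273 is not a perfect cube.
  y = -3: RHS = -267 is not a perfect cube.
Continuing the search up to |y| = 30 finds no solutions either.
No (x, y) in the scanned range satisfies the equation.

No integer solutions with |y| ≤ 30.


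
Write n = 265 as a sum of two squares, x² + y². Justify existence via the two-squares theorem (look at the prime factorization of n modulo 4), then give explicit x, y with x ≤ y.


Step 1: Factor n = 265 = 5 · 53.
Step 2: Check the mod-4 condition on each prime factor: 5 ≡ 1 (mod 4), exponent 1; 53 ≡ 1 (mod 4), exponent 1.
All primes ≡ 3 (mod 4) appear to even exponent (or don't appear), so by the two-squares theorem n IS expressible as a sum of two squares.
Step 3: Build a representation. Here n = 5 · 53 is a product of primes ≡ 1 (mod 4). Each prime p ≡ 1 (mod 4) is itself a sum of two squares; find a² by testing p − a² for a perfect square:
  5: 5 − 1² = 4 = 2² ⇒ 5 = 1² + 2².
  53: 53 − 1² = 52, 53 − 2² = 49 = 7² ⇒ 53 = 2² + 7².
  Combine using the Brahmagupta–Fibonacci identity (a² + b²)(c² + d²) = (ac − bd)² + (ad + bc)² = (ac + bd)² + (ad − bc)²:
  5 · 53 = 265: from (1² + 2²)(2² + 7²), take (1·2 − 2·7, 1·7 + 2·2) = (2 − 14, 7 + 4) = (-12, 11); dropping signs (only squares matter) gives (12, 11); check 12² + 11² = 144 + 121 = 265 ✓.
Step 4: Order so x ≤ y and verify: 11² + 12² = 121 + 144 = 265 = n. ✓

n = 265 = 11² + 12² (one valid representation with x ≤ y).


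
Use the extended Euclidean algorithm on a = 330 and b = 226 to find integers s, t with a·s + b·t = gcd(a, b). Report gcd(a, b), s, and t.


Euclidean algorithm on (330, 226) — divide until remainder is 0:
  330 = 1 · 226 + 104
  226 = 2 · 104 + 18
  104 = 5 · 18 + 14
  18 = 1 · 14 + 4
  14 = 3 · 4 + 2
  4 = 2 · 2 + 0
gcd(330, 226) = 2.
Track Bezout coefficients alongside the remainders: start with r₀ = 330 = a·1 + b·0 (s = 1, t = 0) and r₁ = 226 = a·0 + b·1 (s = 0, t = 1); each new remainder r_{k+1} = r_{k-1} − q_k·r_k inherits s_{k+1} = s_{k-1} − q_k·s_k, t_{k+1} = t_{k-1} − q_k·t_k, so r_k = a·s_k + b·t_k at every step:
  q = 1: r = 104, s = 1 − 1·0 = 1, t = 0 − 1·1 = -1  (check: 330·1 + 226·(-1) = 104)
  q = 2: r = 18, s = 0 − 2·1 = -2, t = 1 − 2·(-1) = 3  (check: 330·(-2) + 226·3 = 18)
  q = 5: r = 14, s = 1 − 5·(-2) = 11, t = -1 − 5·3 = -16  (check: 330·11 + 226·(-16) = 14)
  q = 1: r = 4, s = -2 − 1·11 = -13, t = 3 − 1·(-16) = 19  (check: 330·(-13) + 226·19 = 4)
  q = 3: r = 2, s = 11 − 3·(-13) = 50, t = -16 − 3·19 = -73  (check: 330·50 + 226·(-73) = 2)
The row with r = 2 (the gcd) gives the Bezout coefficients s = 50, t = -73.
Result: 330 · (50) + 226 · (-73) = 2.

gcd(330, 226) = 2; s = 50, t = -73 (check: 330·50 + 226·(-73) = 2).


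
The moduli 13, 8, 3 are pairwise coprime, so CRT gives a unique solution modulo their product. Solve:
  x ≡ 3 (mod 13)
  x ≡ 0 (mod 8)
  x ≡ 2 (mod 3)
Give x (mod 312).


Moduli 13, 8, 3 are pairwise coprime; by CRT there is a unique solution modulo M = 13 · 8 · 3 = 312.
Solve pairwise, accumulating the modulus:
  Start with x ≡ 3 (mod 13).
  Combine with x ≡ 0 (mod 8): since gcd(13, 8) = 1, we get a unique residue mod 104.
    Write x = 3 + 13·t and substitute into x ≡ 0 (mod 8): 13·t ≡ 0 − 3 = -3 (mod 8).
    Reduce coefficients mod 8: 5·t ≡ 5 (mod 8).
    The inverse of 5 mod 8 is 5 (since 5·5 = 25 = 3·8 + 1), so t ≡ 5·5 = 25 ≡ 1 (mod 8).
    Then x = 3 + 13·1 = 16, valid modulo lcm(13, 8) = 104: x ≡ 16 (mod 104).
  Combine with x ≡ 2 (mod 3): since gcd(104, 3) = 1, we get a unique residue mod 312.
    Write x = 16 + 104·t and substitute into x ≡ 2 (mod 3): 104·t ≡ 2 − 16 = -14 (mod 3).
    Reduce coefficients mod 3: 2·t ≡ 1 (mod 3).
    The inverse of 2 mod 3 is 2 (since 2·2 = 4 = 1·3 + 1), so t ≡ 2·1 = 2 ≡ 2 (mod 3).
    Then x = 16 + 104·2 = 224, valid modulo lcm(104, 3) = 312: x ≡ 224 (mod 312).
Verify: 224 mod 13 = 3 ✓, 224 mod 8 = 0 ✓, 224 mod 3 = 2 ✓.

x ≡ 224 (mod 312).


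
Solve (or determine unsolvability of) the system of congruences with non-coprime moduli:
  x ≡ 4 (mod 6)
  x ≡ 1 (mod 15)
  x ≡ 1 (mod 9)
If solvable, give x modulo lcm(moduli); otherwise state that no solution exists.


Moduli 6, 15, 9 are not pairwise coprime, so CRT works modulo lcm(m_i) when all pairwise compatibility conditions hold.
Pairwise compatibility: gcd(m_i, m_j) must divide a_i - a_j for every pair.
Merge one congruence at a time:
  Start: x ≡ 4 (mod 6).
  Combine with x ≡ 1 (mod 15): gcd(6, 15) = 3; 1 - 4 = -3, which IS divisible by 3, so compatible.
    Write x = 4 + 6·t and substitute into x ≡ 1 (mod 15): 6·t ≡ 1 − 4 = -3 (mod 15).
    Divide the congruence (and modulus) by g = 3: 2·t ≡ -1 (mod 5).
    Reduce coefficients mod 5: 2·t ≡ 4 (mod 5).
    The inverse of 2 mod 5 is 3 (since 2·3 = 6 = 1·5 + 1), so t ≡ 3·4 = 12 ≡ 2 (mod 5).
    Then x = 4 + 6·2 = 16, valid modulo lcm(6, 15) = 30: x ≡ 16 (mod 30).
  Combine with x ≡ 1 (mod 9): gcd(30, 9) = 3; 1 - 16 = -15, which IS divisible by 3, so compatible.
    Write x = 16 + 30·t and substitute into x ≡ 1 (mod 9): 30·t ≡ 1 − 16 = -15 (mod 9).
    Divide the congruence (and modulus) by g = 3: 10·t ≡ -5 (mod 3).
    Reduce coefficients mod 3: 1·t ≡ 1 (mod 3).
    So t ≡ 1 (mod 3).
    Then x = 16 + 30·1 = 46, valid modulo lcm(30, 9) = 90: x ≡ 46 (mod 90).
Verify: 46 mod 6 = 4, 46 mod 15 = 1, 46 mod 9 = 1.

x ≡ 46 (mod 90).


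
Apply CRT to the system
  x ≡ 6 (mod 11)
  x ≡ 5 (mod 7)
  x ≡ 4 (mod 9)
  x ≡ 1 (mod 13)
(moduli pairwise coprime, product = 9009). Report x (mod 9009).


Product of moduli M = 11 · 7 · 9 · 13 = 9009.
Merge one congruence at a time:
  Start: x ≡ 6 (mod 11).
  Combine with x ≡ 5 (mod 7); new modulus lcm = 77.
    Write x = 6 + 11·t and substitute into x ≡ 5 (mod 7): 11·t ≡ 5 − 6 = -1 (mod 7).
    Reduce coefficients mod 7: 4·t ≡ 6 (mod 7).
    The inverse of 4 mod 7 is 2 (since 4·2 = 8 = 1·7 + 1), so t ≡ 2·6 = 12 ≡ 5 (mod 7).
    Then x = 6 + 11·5 = 61, valid modulo lcm(11, 7) = 77: x ≡ 61 (mod 77).
  Combine with x ≡ 4 (mod 9); new modulus lcm = 693.
    Write x = 61 + 77·t and substitute into x ≡ 4 (mod 9): 77·t ≡ 4 − 61 = -57 (mod 9).
    Reduce coefficients mod 9: 5·t ≡ 6 (mod 9).
    The inverse of 5 mod 9 is 2 (since 5·2 = 10 = 1·9 + 1), so t ≡ 2·6 = 12 ≡ 3 (mod 9).
    Then x = 61 + 77·3 = 292, valid modulo lcm(77, 9) = 693: x ≡ 292 (mod 693).
  Combine with x ≡ 1 (mod 13); new modulus lcm = 9009.
    Write x = 292 + 693·t and substitute into x ≡ 1 (mod 13): 693·t ≡ 1 − 292 = -291 (mod 13).
    Reduce coefficients mod 13: 4·t ≡ 8 (mod 13).
    The inverse of 4 mod 13 is 10 (since 4·10 = 40 = 3·13 + 1), so t ≡ 10·8 = 80 ≡ 2 (mod 13).
    Then x = 292 + 693·2 = 1678, valid modulo lcm(693, 13) = 9009: x ≡ 1678 (mod 9009).
Verify against each original: 1678 mod 11 = 6, 1678 mod 7 = 5, 1678 mod 9 = 4, 1678 mod 13 = 1.

x ≡ 1678 (mod 9009).


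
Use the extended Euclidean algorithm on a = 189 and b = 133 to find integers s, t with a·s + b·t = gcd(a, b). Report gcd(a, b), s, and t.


Euclidean algorithm on (189, 133) — divide until remainder is 0:
  189 = 1 · 133 + 56
  133 = 2 · 56 + 21
  56 = 2 · 21 + 14
  21 = 1 · 14 + 7
  14 = 2 · 7 + 0
gcd(189, 133) = 7.
Track Bezout coefficients alongside the remainders: start with r₀ = 189 = a·1 + b·0 (s = 1, t = 0) and r₁ = 133 = a·0 + b·1 (s = 0, t = 1); each new remainder r_{k+1} = r_{k-1} − q_k·r_k inherits s_{k+1} = s_{k-1} − q_k·s_k, t_{k+1} = t_{k-1} − q_k·t_k, so r_k = a·s_k + b·t_k at every step:
  q = 1: r = 56, s = 1 − 1·0 = 1, t = 0 − 1·1 = -1  (check: 189·1 + 133·(-1) = 56)
  q = 2: r = 21, s = 0 − 2·1 = -2, t = 1 − 2·(-1) = 3  (check: 189·(-2) + 133·3 = 21)
  q = 2: r = 14, s = 1 − 2·(-2) = 5, t = -1 − 2·3 = -7  (check: 189·5 + 133·(-7) = 14)
  q = 1: r = 7, s = -2 − 1·5 = -7, t = 3 − 1·(-7) = 10  (check: 189·(-7) + 133·10 = 7)
The row with r = 7 (the gcd) gives the Bezout coefficients s = -7, t = 10.
Result: 189 · (-7) + 133 · (10) = 7.

gcd(189, 133) = 7; s = -7, t = 10 (check: 189·(-7) + 133·10 = 7).


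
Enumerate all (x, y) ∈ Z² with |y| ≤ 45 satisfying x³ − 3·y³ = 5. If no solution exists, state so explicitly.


The equation is x³ - 3y³ = 5. For fixed y, x³ = 3·y³ + 5, so a solution requires the RHS to be a perfect cube.
Strategy: iterate y from -45 to 45, compute RHS = 3·y³ + 5, and check whether it is a (positive or negative) perfect cube.
Check small values of y:
  y = 0: RHS = 5 is not a perfect cube.
  y = 1: RHS = 8 = (2)³ ⇒ x = 2 works.
  y = -1: RHS = 2 is not a perfect cube.
  y = 2: RHS = 29 is not a perfect cube.
  y = -2: RHS = -19 is not a perfect cube.
  y = 3: RHS = 86 is not a perfect cube.
  y = -3: RHS = -76 is not a perfect cube.
Continuing the search up to |y| = 45 finds no further solutions beyond those listed.
Collected solutions: (2, 1).

Solutions (with |y| ≤ 45): (2, 1).


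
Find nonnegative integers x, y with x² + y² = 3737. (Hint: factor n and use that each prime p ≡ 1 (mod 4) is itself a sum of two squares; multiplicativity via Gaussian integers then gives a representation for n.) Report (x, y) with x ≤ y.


Step 1: Factor n = 3737 = 37 · 101.
Step 2: Check the mod-4 condition on each prime factor: 37 ≡ 1 (mod 4), exponent 1; 101 ≡ 1 (mod 4), exponent 1.
All primes ≡ 3 (mod 4) appear to even exponent (or don't appear), so by the two-squares theorem n IS expressible as a sum of two squares.
Step 3: Build a representation. Here n = 37 · 101 is a product of primes ≡ 1 (mod 4). Each prime p ≡ 1 (mod 4) is itself a sum of two squares; find a² by testing p − a² for a perfect square:
  37: 37 − 1² = 36 = 6² ⇒ 37 = 1² + 6².
  101: 101 − 1² = 100 = 10² ⇒ 101 = 1² + 10².
  Combine using the Brahmagupta–Fibonacci identity (a² + b²)(c² + d²) = (ac − bd)² + (ad + bc)² = (ac + bd)² + (ad − bc)²:
  37 · 101 = 3737: from (1² + 6²)(1² + 10²), take (1·1 − 6·10, 1·10 + 6·1) = (1 − 60, 10 + 6) = (-59, 16); dropping signs (only squares matter) gives (59, 16); check 59² + 16² = 3481 + 256 = 3737 ✓.
Step 4: Order so x ≤ y and verify: 16² + 59² = 256 + 3481 = 3737 = n. ✓

n = 3737 = 16² + 59² (one valid representation with x ≤ y).


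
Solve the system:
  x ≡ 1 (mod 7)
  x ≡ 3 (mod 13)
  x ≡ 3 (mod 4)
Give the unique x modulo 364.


Moduli 7, 13, 4 are pairwise coprime; by CRT there is a unique solution modulo M = 7 · 13 · 4 = 364.
Solve pairwise, accumulating the modulus:
  Start with x ≡ 1 (mod 7).
  Combine with x ≡ 3 (mod 13): since gcd(7, 13) = 1, we get a unique residue mod 91.
    Write x = 1 + 7·t and substitute into x ≡ 3 (mod 13): 7·t ≡ 3 − 1 = 2 (mod 13).
    The inverse of 7 mod 13 is 2 (since 7·2 = 14 = 1·13 + 1), so t ≡ 2·2 = 4 ≡ 4 (mod 13).
    Then x = 1 + 7·4 = 29, valid modulo lcm(7, 13) = 91: x ≡ 29 (mod 91).
  Combine with x ≡ 3 (mod 4): since gcd(91, 4) = 1, we get a unique residue mod 364.
    Write x = 29 + 91·t and substitute into x ≡ 3 (mod 4): 91·t ≡ 3 − 29 = -26 (mod 4).
    Reduce coefficients mod 4: 3·t ≡ 2 (mod 4).
    The inverse of 3 mod 4 is 3 (since 3·3 = 9 = 2·4 + 1), so t ≡ 3·2 = 6 ≡ 2 (mod 4).
    Then x = 29 + 91·2 = 211, valid modulo lcm(91, 4) = 364: x ≡ 211 (mod 364).
Verify: 211 mod 7 = 1 ✓, 211 mod 13 = 3 ✓, 211 mod 4 = 3 ✓.

x ≡ 211 (mod 364).


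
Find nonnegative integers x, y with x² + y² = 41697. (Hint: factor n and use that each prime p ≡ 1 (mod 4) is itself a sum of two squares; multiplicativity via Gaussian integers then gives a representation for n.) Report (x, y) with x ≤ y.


Step 1: Factor n = 41697 = 3^2 · 41 · 113.
Step 2: Check the mod-4 condition on each prime factor: 3 ≡ 3 (mod 4), exponent 2 (must be even); 41 ≡ 1 (mod 4), exponent 1; 113 ≡ 1 (mod 4), exponent 1.
All primes ≡ 3 (mod 4) appear to even exponent (or don't appear), so by the two-squares theorem n IS expressible as a sum of two squares.
Step 3: Build a representation. Group n = k² · m with k = 3 and m = 41 · 113 = 4633 (a product of primes ≡ 1 (mod 4)); a representation of m scales to one of n via (k·x)² + (k·y)² = k²(x² + y²). Each prime p ≡ 1 (mod 4) is itself a sum of two squares; find a² by testing p − a² for a perfect square:
  41: 41 − 1² = 40, 41 − 2² = 37, 41 − 3² = 32, 41 − 4² = 25 = 5² ⇒ 41 = 4² + 5².
  113: 113 − 1² = 112, 113 − 2² = 109, 113 − 3² = 104, 113 − 4² = 97, 113 − 5² = 88, 113 − 6² = 77, 113 − 7² = 64 = 8² ⇒ 113 = 7² + 8².
  Combine using the Brahmagupta–Fibonacci identity (a² + b²)(c² + d²) = (ac − bd)² + (ad + bc)² = (ac + bd)² + (ad − bc)²:
  41 · 113 = 4633: from (4² + 5²)(7² + 8²), take (4·7 − 5·8, 4·8 + 5·7) = (28 − 40, 32 + 35) = (-12, 67); dropping signs (only squares matter) gives (12, 67); check 12² + 67² = 144 + 4489 = 4633 ✓.
  Scale by k = 3: (3·12, 3·67) = (36, 201).
Step 4: Order so x ≤ y and verify: 36² + 201² = 1296 + 40401 = 41697 = n. ✓

n = 41697 = 36² + 201² (one valid representation with x ≤ y).


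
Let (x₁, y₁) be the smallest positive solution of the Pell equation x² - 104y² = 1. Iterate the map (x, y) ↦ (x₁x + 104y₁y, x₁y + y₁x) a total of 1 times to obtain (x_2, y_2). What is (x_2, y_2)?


Step 1: Find the fundamental solution (x₁, y₁) of x² - 104y² = 1.
  Expand √104 as a continued fraction. a₀ = ⌊√104⌋ = 10; iterate m_{k+1} = d_k·a_k − m_k, d_{k+1} = (104 − m_{k+1}²)/d_k, a_{k+1} = ⌊(a₀ + m_{k+1})/d_{k+1}⌋ (starting m₀ = 0, d₀ = 1), with convergents p_k = a_k·p_{k-1} + p_{k-2}, q_k = a_k·q_{k-1} + q_{k-2} (p₋₁ = 1, q₋₁ = 0):
  k = 0: a₀ = 10; p₀/q₀ = 10/1; p₀² − 104·q₀² = 100 − 104 = -4.
  k = 1: m = 10, d = 4, a = ⌊(10 + 10)/4⌋ = 5; p/q = (5·10 + 1)/(5·1 + 0) = 51/5; p² − 104·q² = 2601 − 2600 = 1.
  The first convergent with p² − 104·q² = 1 gives the fundamental solution (x₁, y₁) = (51, 5).
Step 2: Apply the recurrence (x_{n+1}, y_{n+1}) = (x₁x_n + 104y₁y_n, x₁y_n + y₁x_n) repeatedly.
  From (x_1, y_1) = (51, 5): x_2 = 51·51 + 104·5·5 = 5201; y_2 = 51·5 + 5·51 = 510.
Step 3: Verify x_2² - 104·y_2² = 27050401 - 27050400 = 1 (should be 1). ✓

(x_1, y_1) = (51, 5); (x_2, y_2) = (5201, 510).


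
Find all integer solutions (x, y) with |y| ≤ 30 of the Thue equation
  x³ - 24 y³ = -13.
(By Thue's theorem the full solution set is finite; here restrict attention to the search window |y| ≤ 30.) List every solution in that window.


The equation is x³ - 24y³ = -13. For fixed y, x³ = 24·y³ − 13, so a solution requires the RHS to be a perfect cube.
Strategy: iterate y from -30 to 30, compute RHS = 24·y³ − 13, and check whether it is a (positive or negative) perfect cube.
Check small values of y:
  y = 0: RHS = -13 is not a perfect cube.
  y = 1: RHS = 11 is not a perfect cube.
  y = -1: RHS = -37 is not a perfect cube.
  y = 2: RHS = 179 is not a perfect cube.
  y = -2: RHS = -205 is not a perfect cube.
  y = 3: RHS = 635 is not a perfect cube.
  y = -3: RHS = -661 is not a perfect cube.
Continuing the search up to |y| = 30 finds no solutions either.
No (x, y) in the scanned range satisfies the equation.

No integer solutions with |y| ≤ 30.


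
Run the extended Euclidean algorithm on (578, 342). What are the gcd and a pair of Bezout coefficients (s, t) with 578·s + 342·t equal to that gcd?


Euclidean algorithm on (578, 342) — divide until remainder is 0:
  578 = 1 · 342 + 236
  342 = 1 · 236 + 106
  236 = 2 · 106 + 24
  106 = 4 · 24 + 10
  24 = 2 · 10 + 4
  10 = 2 · 4 + 2
  4 = 2 · 2 + 0
gcd(578, 342) = 2.
Track Bezout coefficients alongside the remainders: start with r₀ = 578 = a·1 + b·0 (s = 1, t = 0) and r₁ = 342 = a·0 + b·1 (s = 0, t = 1); each new remainder r_{k+1} = r_{k-1} − q_k·r_k inherits s_{k+1} = s_{k-1} − q_k·s_k, t_{k+1} = t_{k-1} − q_k·t_k, so r_k = a·s_k + b·t_k at every step:
  q = 1: r = 236, s = 1 − 1·0 = 1, t = 0 − 1·1 = -1  (check: 578·1 + 342·(-1) = 236)
  q = 1: r = 106, s = 0 − 1·1 = -1, t = 1 − 1·(-1) = 2  (check: 578·(-1) + 342·2 = 106)
  q = 2: r = 24, s = 1 − 2·(-1) = 3, t = -1 − 2·2 = -5  (check: 578·3 + 342·(-5) = 24)
  q = 4: r = 10, s = -1 − 4·3 = -13, t = 2 − 4·(-5) = 22  (check: 578·(-13) + 342·22 = 10)
  q = 2: r = 4, s = 3 − 2·(-13) = 29, t = -5 − 2·22 = -49  (check: 578·29 + 342·(-49) = 4)
  q = 2: r = 2, s = -13 − 2·29 = -71, t = 22 − 2·(-49) = 120  (check: 578·(-71) + 342·120 = 2)
The row with r = 2 (the gcd) gives the Bezout coefficients s = -71, t = 120.
Result: 578 · (-71) + 342 · (120) = 2.

gcd(578, 342) = 2; s = -71, t = 120 (check: 578·(-71) + 342·120 = 2).


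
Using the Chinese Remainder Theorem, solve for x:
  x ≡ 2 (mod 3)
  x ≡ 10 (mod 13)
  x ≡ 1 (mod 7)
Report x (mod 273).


Moduli 3, 13, 7 are pairwise coprime; by CRT there is a unique solution modulo M = 3 · 13 · 7 = 273.
Solve pairwise, accumulating the modulus:
  Start with x ≡ 2 (mod 3).
  Combine with x ≡ 10 (mod 13): since gcd(3, 13) = 1, we get a unique residue mod 39.
    Write x = 2 + 3·t and substitute into x ≡ 10 (mod 13): 3·t ≡ 10 − 2 = 8 (mod 13).
    The inverse of 3 mod 13 is 9 (since 3·9 = 27 = 2·13 + 1), so t ≡ 9·8 = 72 ≡ 7 (mod 13).
    Then x = 2 + 3·7 = 23, valid modulo lcm(3, 13) = 39: x ≡ 23 (mod 39).
  Combine with x ≡ 1 (mod 7): since gcd(39, 7) = 1, we get a unique residue mod 273.
    Write x = 23 + 39·t and substitute into x ≡ 1 (mod 7): 39·t ≡ 1 − 23 = -22 (mod 7).
    Reduce coefficients mod 7: 4·t ≡ 6 (mod 7).
    The inverse of 4 mod 7 is 2 (since 4·2 = 8 = 1·7 + 1), so t ≡ 2·6 = 12 ≡ 5 (mod 7).
    Then x = 23 + 39·5 = 218, valid modulo lcm(39, 7) = 273: x ≡ 218 (mod 273).
Verify: 218 mod 3 = 2 ✓, 218 mod 13 = 10 ✓, 218 mod 7 = 1 ✓.

x ≡ 218 (mod 273).


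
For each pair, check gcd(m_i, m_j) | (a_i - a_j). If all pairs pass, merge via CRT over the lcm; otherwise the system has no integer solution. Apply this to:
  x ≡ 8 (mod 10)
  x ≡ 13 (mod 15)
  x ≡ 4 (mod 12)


Moduli 10, 15, 12 are not pairwise coprime, so CRT works modulo lcm(m_i) when all pairwise compatibility conditions hold.
Pairwise compatibility: gcd(m_i, m_j) must divide a_i - a_j for every pair.
Merge one congruence at a time:
  Start: x ≡ 8 (mod 10).
  Combine with x ≡ 13 (mod 15): gcd(10, 15) = 5; 13 - 8 = 5, which IS divisible by 5, so compatible.
    Write x = 8 + 10·t and substitute into x ≡ 13 (mod 15): 10·t ≡ 13 − 8 = 5 (mod 15).
    Divide the congruence (and modulus) by g = 5: 2·t ≡ 1 (mod 3).
    The inverse of 2 mod 3 is 2 (since 2·2 = 4 = 1·3 + 1), so t ≡ 2·1 = 2 ≡ 2 (mod 3).
    Then x = 8 + 10·2 = 28, valid modulo lcm(10, 15) = 30: x ≡ 28 (mod 30).
  Combine with x ≡ 4 (mod 12): gcd(30, 12) = 6; 4 - 28 = -24, which IS divisible by 6, so compatible.
    Write x = 28 + 30·t and substitute into x ≡ 4 (mod 12): 30·t ≡ 4 − 28 = -24 (mod 12).
    Divide the congruence (and modulus) by g = 6: 5·t ≡ -4 (mod 2).
    Reduce coefficients mod 2: 1·t ≡ 0 (mod 2).
    So t ≡ 0 (mod 2).
    Then x = 28 + 30·0 = 28, valid modulo lcm(30, 12) = 60: x ≡ 28 (mod 60).
Verify: 28 mod 10 = 8, 28 mod 15 = 13, 28 mod 12 = 4.

x ≡ 28 (mod 60).


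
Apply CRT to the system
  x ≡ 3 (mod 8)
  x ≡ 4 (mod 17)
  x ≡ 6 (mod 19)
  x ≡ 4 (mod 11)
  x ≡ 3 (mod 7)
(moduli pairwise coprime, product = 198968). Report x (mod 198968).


Product of moduli M = 8 · 17 · 19 · 11 · 7 = 198968.
Merge one congruence at a time:
  Start: x ≡ 3 (mod 8).
  Combine with x ≡ 4 (mod 17); new modulus lcm = 136.
    Write x = 3 + 8·t and substitute into x ≡ 4 (mod 17): 8·t ≡ 4 − 3 = 1 (mod 17).
    The inverse of 8 mod 17 is 15 (since 8·15 = 120 = 7·17 + 1), so t ≡ 15·1 = 15 ≡ 15 (mod 17).
    Then x = 3 + 8·15 = 123, valid modulo lcm(8, 17) = 136: x ≡ 123 (mod 136).
  Combine with x ≡ 6 (mod 19); new modulus lcm = 2584.
    Write x = 123 + 136·t and substitute into x ≡ 6 (mod 19): 136·t ≡ 6 − 123 = -117 (mod 19).
    Reduce coefficients mod 19: 3·t ≡ 16 (mod 19).
    The inverse of 3 mod 19 is 13 (since 3·13 = 39 = 2·19 + 1), so t ≡ 13·16 = 208 ≡ 18 (mod 19).
    Then x = 123 + 136·18 = 2571, valid modulo lcm(136, 19) = 2584: x ≡ 2571 (mod 2584).
  Combine with x ≡ 4 (mod 11); new modulus lcm = 28424.
    Write x = 2571 + 2584·t and substitute into x ≡ 4 (mod 11): 2584·t ≡ 4 − 2571 = -2567 (mod 11).
    Reduce coefficients mod 11: 10·t ≡ 7 (mod 11).
    The inverse of 10 mod 11 is 10 (since 10·10 = 100 = 9·11 + 1), so t ≡ 10·7 = 70 ≡ 4 (mod 11).
    Then x = 2571 + 2584·4 = 12907, valid modulo lcm(2584, 11) = 28424: x ≡ 12907 (mod 28424).
  Combine with x ≡ 3 (mod 7); new modulus lcm = 198968.
    Write x = 12907 + 28424·t and substitute into x ≡ 3 (mod 7): 28424·t ≡ 3 − 12907 = -12904 (mod 7).
    Reduce coefficients mod 7: 4·t ≡ 4 (mod 7).
    The inverse of 4 mod 7 is 2 (since 4·2 = 8 = 1·7 + 1), so t ≡ 2·4 = 8 ≡ 1 (mod 7).
    Then x = 12907 + 28424·1 = 41331, valid modulo lcm(28424, 7) = 198968: x ≡ 41331 (mod 198968).
Verify against each original: 41331 mod 8 = 3, 41331 mod 17 = 4, 41331 mod 19 = 6, 41331 mod 11 = 4, 41331 mod 7 = 3.

x ≡ 41331 (mod 198968).


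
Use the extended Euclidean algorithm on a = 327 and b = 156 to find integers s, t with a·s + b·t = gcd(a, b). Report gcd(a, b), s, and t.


Euclidean algorithm on (327, 156) — divide until remainder is 0:
  327 = 2 · 156 + 15
  156 = 10 · 15 + 6
  15 = 2 · 6 + 3
  6 = 2 · 3 + 0
gcd(327, 156) = 3.
Track Bezout coefficients alongside the remainders: start with r₀ = 327 = a·1 + b·0 (s = 1, t = 0) and r₁ = 156 = a·0 + b·1 (s = 0, t = 1); each new remainder r_{k+1} = r_{k-1} − q_k·r_k inherits s_{k+1} = s_{k-1} − q_k·s_k, t_{k+1} = t_{k-1} − q_k·t_k, so r_k = a·s_k + b·t_k at every step:
  q = 2: r = 15, s = 1 − 2·0 = 1, t = 0 − 2·1 = -2  (check: 327·1 + 156·(-2) = 15)
  q = 10: r = 6, s = 0 − 10·1 = -10, t = 1 − 10·(-2) = 21  (check: 327·(-10) + 156·21 = 6)
  q = 2: r = 3, s = 1 − 2·(-10) = 21, t = -2 − 2·21 = -44  (check: 327·21 + 156·(-44) = 3)
The row with r = 3 (the gcd) gives the Bezout coefficients s = 21, t = -44.
Result: 327 · (21) + 156 · (-44) = 3.

gcd(327, 156) = 3; s = 21, t = -44 (check: 327·21 + 156·(-44) = 3).


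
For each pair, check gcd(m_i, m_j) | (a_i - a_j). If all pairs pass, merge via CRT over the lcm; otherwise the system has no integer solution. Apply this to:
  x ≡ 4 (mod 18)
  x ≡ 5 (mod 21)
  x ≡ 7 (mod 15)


Moduli 18, 21, 15 are not pairwise coprime, so CRT works modulo lcm(m_i) when all pairwise compatibility conditions hold.
Pairwise compatibility: gcd(m_i, m_j) must divide a_i - a_j for every pair.
Merge one congruence at a time:
  Start: x ≡ 4 (mod 18).
  Combine with x ≡ 5 (mod 21): gcd(18, 21) = 3, and 5 - 4 = 1 is NOT divisible by 3.
    ⇒ system is inconsistent (no integer solution).

No solution (the system is inconsistent).


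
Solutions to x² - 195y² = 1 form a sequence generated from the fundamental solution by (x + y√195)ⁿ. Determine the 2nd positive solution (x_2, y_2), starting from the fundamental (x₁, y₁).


Step 1: Find the fundamental solution (x₁, y₁) of x² - 195y² = 1.
  Expand √195 as a continued fraction. a₀ = ⌊√195⌋ = 13; iterate m_{k+1} = d_k·a_k − m_k, d_{k+1} = (195 − m_{k+1}²)/d_k, a_{k+1} = ⌊(a₀ + m_{k+1})/d_{k+1}⌋ (starting m₀ = 0, d₀ = 1), with convergents p_k = a_k·p_{k-1} + p_{k-2}, q_k = a_k·q_{k-1} + q_{k-2} (p₋₁ = 1, q₋₁ = 0):
  k = 0: a₀ = 13; p₀/q₀ = 13/1; p₀² − 195·q₀² = 169 − 195 = -26.
  k = 1: m = 13, d = 26, a = ⌊(13 + 13)/26⌋ = 1; p/q = (1·13 + 1)/(1·1 + 0) = 14/1; p² − 195·q² = 196 − 195 = 1.
  The first convergent with p² − 195·q² = 1 gives the fundamental solution (x₁, y₁) = (14, 1).
Step 2: Apply the recurrence (x_{n+1}, y_{n+1}) = (x₁x_n + 195y₁y_n, x₁y_n + y₁x_n) repeatedly.
  From (x_1, y_1) = (14, 1): x_2 = 14·14 + 195·1·1 = 391; y_2 = 14·1 + 1·14 = 28.
Step 3: Verify x_2² - 195·y_2² = 152881 - 152880 = 1 (should be 1). ✓

(x_1, y_1) = (14, 1); (x_2, y_2) = (391, 28).


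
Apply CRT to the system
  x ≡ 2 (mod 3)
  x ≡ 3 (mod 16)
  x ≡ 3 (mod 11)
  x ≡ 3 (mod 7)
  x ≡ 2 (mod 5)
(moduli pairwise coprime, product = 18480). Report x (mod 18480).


Product of moduli M = 3 · 16 · 11 · 7 · 5 = 18480.
Merge one congruence at a time:
  Start: x ≡ 2 (mod 3).
  Combine with x ≡ 3 (mod 16); new modulus lcm = 48.
    Write x = 2 + 3·t and substitute into x ≡ 3 (mod 16): 3·t ≡ 3 − 2 = 1 (mod 16).
    The inverse of 3 mod 16 is 11 (since 3·11 = 33 = 2·16 + 1), so t ≡ 11·1 = 11 ≡ 11 (mod 16).
    Then x = 2 + 3·11 = 35, valid modulo lcm(3, 16) = 48: x ≡ 35 (mod 48).
  Combine with x ≡ 3 (mod 11); new modulus lcm = 528.
    Write x = 35 + 48·t and substitute into x ≡ 3 (mod 11): 48·t ≡ 3 − 35 = -32 (mod 11).
    Reduce coefficients mod 11: 4·t ≡ 1 (mod 11).
    The inverse of 4 mod 11 is 3 (since 4·3 = 12 = 1·11 + 1), so t ≡ 3·1 = 3 ≡ 3 (mod 11).
    Then x = 35 + 48·3 = 179, valid modulo lcm(48, 11) = 528: x ≡ 179 (mod 528).
  Combine with x ≡ 3 (mod 7); new modulus lcm = 3696.
    Write x = 179 + 528·t and substitute into x ≡ 3 (mod 7): 528·t ≡ 3 − 179 = -176 (mod 7).
    Reduce coefficients mod 7: 3·t ≡ 6 (mod 7).
    The inverse of 3 mod 7 is 5 (since 3·5 = 15 = 2·7 + 1), so t ≡ 5·6 = 30 ≡ 2 (mod 7).
    Then x = 179 + 528·2 = 1235, valid modulo lcm(528, 7) = 3696: x ≡ 1235 (mod 3696).
  Combine with x ≡ 2 (mod 5); new modulus lcm = 18480.
    Write x = 1235 + 3696·t and substitute into x ≡ 2 (mod 5): 3696·t ≡ 2 − 1235 = -1233 (mod 5).
    Reduce coefficients mod 5: 1·t ≡ 2 (mod 5).
    So t ≡ 2 (mod 5).
    Then x = 1235 + 3696·2 = 8627, valid modulo lcm(3696, 5) = 18480: x ≡ 8627 (mod 18480).
Verify against each original: 8627 mod 3 = 2, 8627 mod 16 = 3, 8627 mod 11 = 3, 8627 mod 7 = 3, 8627 mod 5 = 2.

x ≡ 8627 (mod 18480).
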